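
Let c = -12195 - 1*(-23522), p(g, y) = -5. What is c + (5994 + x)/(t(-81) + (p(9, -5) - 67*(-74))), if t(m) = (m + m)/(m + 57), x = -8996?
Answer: 224704345/19839 ≈ 11326.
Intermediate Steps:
t(m) = 2*m/(57 + m) (t(m) = (2*m)/(57 + m) = 2*m/(57 + m))
c = 11327 (c = -12195 + 23522 = 11327)
c + (5994 + x)/(t(-81) + (p(9, -5) - 67*(-74))) = 11327 + (5994 - 8996)/(2*(-81)/(57 - 81) + (-5 - 67*(-74))) = 11327 - 3002/(2*(-81)/(-24) + (-5 + 4958)) = 11327 - 3002/(2*(-81)*(-1/24) + 4953) = 11327 - 3002/(27/4 + 4953) = 11327 - 3002/19839/4 = 11327 - 3002*4/19839 = 11327 - 12008/19839 = 224704345/19839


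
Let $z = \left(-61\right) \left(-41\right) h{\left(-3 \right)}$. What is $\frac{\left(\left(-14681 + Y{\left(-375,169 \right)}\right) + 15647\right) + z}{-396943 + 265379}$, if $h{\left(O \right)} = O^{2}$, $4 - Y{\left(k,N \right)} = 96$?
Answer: $- \frac{23383}{131564} \approx -0.17773$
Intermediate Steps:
$Y{\left(k,N \right)} = -92$ ($Y{\left(k,N \right)} = 4 - 96 = -92$)
$z = 22509$ ($z = \left(-61\right) \left(-41\right) \left(-3\right)^{2} = 2501 \cdot 9 = 22509$)
$\frac{\left(\left(-14681 + Y{\left(-375,169 \right)}\right) + 15647\right) + z}{-396943 + 265379} = \frac{\left(\left(-14681 - 92\right) + 15647\right) + 22509}{-396943 + 265379} = \frac{\left(-14773 + 15647\right) + 22509}{-131564} = \left(874 + 22509\right) \left(- \frac{1}{131564}\right) = 23383 \left(- \frac{1}{131564}\right) = - \frac{23383}{131564}$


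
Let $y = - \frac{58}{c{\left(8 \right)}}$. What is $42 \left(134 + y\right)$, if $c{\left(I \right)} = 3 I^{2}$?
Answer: $\frac{89845}{16} \approx 5615.3$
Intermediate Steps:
$y = - \frac{29}{96}$ ($y = - \frac{58}{3 \cdot 8^{2}} = - \frac{58}{3 \cdot 64} = - \frac{58}{192} = \left(-58\right) \frac{1}{192} = - \frac{29}{96} \approx -0.30208$)
$42 \left(134 + y\right) = 42 \left(134 - \frac{29}{96}\right) = 42 \cdot \frac{12835}{96} = \frac{89845}{16}$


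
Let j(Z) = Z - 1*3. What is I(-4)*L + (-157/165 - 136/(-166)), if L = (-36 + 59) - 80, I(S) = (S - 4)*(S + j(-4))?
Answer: -68695931/13695 ≈ -5016.1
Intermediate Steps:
j(Z) = -3 + Z (j(Z) = Z - 3 = -3 + Z)
I(S) = (-7 + S)*(-4 + S) (I(S) = (S - 4)*(S + (-3 - 4)) = (-4 + S)*(S - 7) = (-4 + S)*(-7 + S) = (-7 + S)*(-4 + S))
L = -57 (L = 23 - 80 = -57)
I(-4)*L + (-157/165 - 136/(-166)) = (28 + (-4)² - 11*(-4))*(-57) + (-157/165 - 136/(-166)) = (28 + 16 + 44)*(-57) + (-157*1/165 - 136*(-1/166)) = 88*(-57) + (-157/165 + 68/83) = -5016 - 1811/13695 = -68695931/13695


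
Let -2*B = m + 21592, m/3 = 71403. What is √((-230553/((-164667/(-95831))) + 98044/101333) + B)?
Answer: I*√31193252820697489104502374/11124134074 ≈ 502.07*I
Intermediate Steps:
m = 214209 (m = 3*71403 = 214209)
B = -235801/2 (B = -(214209 + 21592)/2 = -½*235801 = -235801/2 ≈ -1.1790e+5)
√((-230553/((-164667/(-95831))) + 98044/101333) + B) = √((-230553/((-164667/(-95831))) + 98044/101333) - 235801/2) = √((-230553/((-164667*(-1/95831))) + 98044*(1/101333)) - 235801/2) = √((-230553/164667/95831 + 98044/101333) - 235801/2) = √((-230553*95831/164667 + 98044/101333) - 235801/2) = √((-7364708181/54889 + 98044/101333) - 235801/2) = √(-746282592568157/5562067037 - 235801/2) = √(-2804106154527951/11124134074) = I*√31193252820697489104502374/11124134074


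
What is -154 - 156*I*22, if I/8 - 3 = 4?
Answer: -192346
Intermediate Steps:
I = 56 (I = 24 + 8*4 = 24 + 32 = 56)
-154 - 156*I*22 = -154 - 8736*22 = -154 - 156*1232 = -154 - 192192 = -192346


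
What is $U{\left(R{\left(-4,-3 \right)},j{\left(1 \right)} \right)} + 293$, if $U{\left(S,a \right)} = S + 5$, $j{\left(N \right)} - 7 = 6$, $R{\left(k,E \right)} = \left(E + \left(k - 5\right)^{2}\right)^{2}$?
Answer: $6382$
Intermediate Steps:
$R{\left(k,E \right)} = \left(E + \left(-5 + k\right)^{2}\right)^{2}$
$j{\left(N \right)} = 13$ ($j{\left(N \right)} = 7 + 6 = 13$)
$U{\left(S,a \right)} = 5 + S$
$U{\left(R{\left(-4,-3 \right)},j{\left(1 \right)} \right)} + 293 = \left(5 + \left(-3 + \left(-5 - 4\right)^{2}\right)^{2}\right) + 293 = \left(5 + \left(-3 + \left(-9\right)^{2}\right)^{2}\right) + 293 = \left(5 + \left(-3 + 81\right)^{2}\right) + 293 = \left(5 + 78^{2}\right) + 293 = \left(5 + 6084\right) + 293 = 6089 + 293 = 6382$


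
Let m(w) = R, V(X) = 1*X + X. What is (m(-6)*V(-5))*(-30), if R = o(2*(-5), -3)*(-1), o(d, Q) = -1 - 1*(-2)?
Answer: -300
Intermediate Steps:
o(d, Q) = 1 (o(d, Q) = -1 + 2 = 1)
R = -1 (R = 1*(-1) = -1)
V(X) = 2*X (V(X) = X + X = 2*X)
m(w) = -1
(m(-6)*V(-5))*(-30) = -2*(-5)*(-30) = -1*(-10)*(-30) = 10*(-30) = -300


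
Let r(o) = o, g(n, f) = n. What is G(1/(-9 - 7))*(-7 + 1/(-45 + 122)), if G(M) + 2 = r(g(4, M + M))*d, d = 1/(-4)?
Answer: 1614/77 ≈ 20.961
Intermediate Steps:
d = -¼ ≈ -0.25000
G(M) = -3 (G(M) = -2 + 4*(-¼) = -2 - 1 = -3)
G(1/(-9 - 7))*(-7 + 1/(-45 + 122)) = -3*(-7 + 1/(-45 + 122)) = -3*(-7 + 1/77) = -3*(-538/77) = 1614/77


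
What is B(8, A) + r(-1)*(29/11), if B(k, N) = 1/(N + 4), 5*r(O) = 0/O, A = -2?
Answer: ½ ≈ 0.50000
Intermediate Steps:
r(O) = 0 (r(O) = (0/O)/5 = (⅕)*0 = 0)
B(k, N) = 1/(4 + N)
B(8, A) + r(-1)*(29/11) = 1/(4 - 2) + 0*(29/11) = 1/2 + 0*(29*(1/11)) = ½ + 0*(29/11) = ½ + 0 = ½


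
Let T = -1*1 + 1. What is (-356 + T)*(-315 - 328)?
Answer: 228908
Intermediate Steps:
T = 0 (T = -1 + 1 = 0)
(-356 + T)*(-315 - 328) = (-356 + 0)*(-315 - 328) = -356*(-643) = 228908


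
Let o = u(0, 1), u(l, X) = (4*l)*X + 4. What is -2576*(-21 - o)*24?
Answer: 1545600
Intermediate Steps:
u(l, X) = 4 + 4*X*l (u(l, X) = 4*X*l + 4 = 4 + 4*X*l)
o = 4 (o = 4 + 4*1*0 = 4 + 0 = 4)
-2576*(-21 - o)*24 = -2576*(-21 - 1*4)*24 = -2576*(-21 - 4)*24 = -(-64400)*24 = -2576*(-600) = 1545600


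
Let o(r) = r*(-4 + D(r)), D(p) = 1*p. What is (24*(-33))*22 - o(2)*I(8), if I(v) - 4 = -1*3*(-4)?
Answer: -17360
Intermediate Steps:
D(p) = p
o(r) = r*(-4 + r)
I(v) = 16 (I(v) = 4 - 1*3*(-4) = 4 - 3*(-4) = 4 + 12 = 16)
(24*(-33))*22 - o(2)*I(8) = (24*(-33))*22 - 2*(-4 + 2)*16 = -792*22 - 2*(-2)*16 = -17424 - (-4)*16 = -17424 - 1*(-64) = -17424 + 64 = -17360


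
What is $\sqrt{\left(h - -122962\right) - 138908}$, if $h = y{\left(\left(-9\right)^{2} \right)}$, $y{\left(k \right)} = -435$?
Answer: $i \sqrt{16381} \approx 127.99 i$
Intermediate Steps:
$h = -435$
$\sqrt{\left(h - -122962\right) - 138908} = \sqrt{\left(-435 - -122962\right) - 138908} = \sqrt{\left(-435 + 122962\right) - 138908} = \sqrt{122527 - 138908} = \sqrt{-16381} = i \sqrt{16381}$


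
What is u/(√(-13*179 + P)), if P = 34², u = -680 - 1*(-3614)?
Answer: -2934*I*√1171/1171 ≈ -85.74*I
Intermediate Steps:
u = 2934 (u = -680 + 3614 = 2934)
P = 1156
u/(√(-13*179 + P)) = 2934/(√(-13*179 + 1156)) = 2934/(√(-2327 + 1156)) = 2934/(√(-1171)) = 2934/((I*√1171)) = 2934*(-I*√1171/1171) = -2934*I*√1171/1171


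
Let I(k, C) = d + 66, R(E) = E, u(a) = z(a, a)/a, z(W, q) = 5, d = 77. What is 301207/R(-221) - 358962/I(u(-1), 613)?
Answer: -9415631/2431 ≈ -3873.2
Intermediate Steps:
u(a) = 5/a
I(k, C) = 143 (I(k, C) = 77 + 66 = 143)
301207/R(-221) - 358962/I(u(-1), 613) = 301207/(-221) - 358962/143 = 301207*(-1/221) - 358962*1/143 = -301207/221 - 358962/143 = -9415631/2431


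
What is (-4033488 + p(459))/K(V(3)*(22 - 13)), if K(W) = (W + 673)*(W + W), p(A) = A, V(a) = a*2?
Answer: -1344343/26172 ≈ -51.366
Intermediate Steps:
V(a) = 2*a
K(W) = 2*W*(673 + W) (K(W) = (673 + W)*(2*W) = 2*W*(673 + W))
(-4033488 + p(459))/K(V(3)*(22 - 13)) = (-4033488 + 459)/((2*((2*3)*(22 - 13))*(673 + (2*3)*(22 - 13)))) = -4033029*1/(108*(673 + 6*9)) = -4033029*1/(108*(673 + 54)) = -4033029/(2*54*727) = -4033029/78516 = -4033029*1/78516 = -1344343/26172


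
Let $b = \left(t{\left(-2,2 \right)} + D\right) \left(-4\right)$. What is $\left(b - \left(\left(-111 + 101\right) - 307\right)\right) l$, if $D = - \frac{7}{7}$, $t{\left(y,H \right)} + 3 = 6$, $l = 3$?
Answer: $927$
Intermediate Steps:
$t{\left(y,H \right)} = 3$ ($t{\left(y,H \right)} = -3 + 6 = 3$)
$D = -1$ ($D = \left(-7\right) \frac{1}{7} = -1$)
$b = -8$ ($b = \left(3 - 1\right) \left(-4\right) = 2 \left(-4\right) = -8$)
$\left(b - \left(\left(-111 + 101\right) - 307\right)\right) l = \left(-8 - \left(\left(-111 + 101\right) - 307\right)\right) 3 = \left(-8 - \left(-10 - 307\right)\right) 3 = \left(-8 - -317\right) 3 = \left(-8 + 317\right) 3 = 309 \cdot 3 = 927$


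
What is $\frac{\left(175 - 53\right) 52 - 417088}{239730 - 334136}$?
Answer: $\frac{205372}{47203} \approx 4.3508$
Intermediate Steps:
$\frac{\left(175 - 53\right) 52 - 417088}{239730 - 334136} = \frac{122 \cdot 52 - 417088}{-94406} = \left(6344 - 417088\right) \left(- \frac{1}{94406}\right) = \left(-410744\right) \left(- \frac{1}{94406}\right) = \frac{205372}{47203}$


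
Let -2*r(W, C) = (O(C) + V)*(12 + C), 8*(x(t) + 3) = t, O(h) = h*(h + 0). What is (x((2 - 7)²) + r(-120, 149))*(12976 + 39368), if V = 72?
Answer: -93851555373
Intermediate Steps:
O(h) = h² (O(h) = h*h = h²)
x(t) = -3 + t/8
r(W, C) = -(12 + C)*(72 + C²)/2 (r(W, C) = -(C² + 72)*(12 + C)/2 = -(72 + C²)*(12 + C)/2 = -(12 + C)*(72 + C²)/2)
(x((2 - 7)²) + r(-120, 149))*(12976 + 39368) = ((-3 + (2 - 7)²/8) + (-432 - 36*149 - 6*149² - ½*149³))*(12976 + 39368) = ((-3 + (⅛)*(-5)²) + (-432 - 5364 - 6*22201 - ½*3307949))*52344 = ((-3 + (⅛)*25) + (-432 - 5364 - 133206 - 3307949/2))*52344 = ((-3 + 25/8) - 3585953/2)*52344 = (⅛ - 3585953/2)*52344 = -14343811/8*52344 = -93851555373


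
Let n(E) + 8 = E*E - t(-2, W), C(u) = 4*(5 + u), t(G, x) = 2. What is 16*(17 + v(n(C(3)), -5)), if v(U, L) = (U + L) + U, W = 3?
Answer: 32640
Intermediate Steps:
C(u) = 20 + 4*u
n(E) = -10 + E² (n(E) = -8 + (E*E - 1*2) = -8 + (E² - 2) = -8 + (-2 + E²) = -10 + E²)
v(U, L) = L + 2*U (v(U, L) = (L + U) + U = L + 2*U)
16*(17 + v(n(C(3)), -5)) = 16*(17 + (-5 + 2*(-10 + (20 + 4*3)²))) = 16*(17 + (-5 + 2*(-10 + (20 + 12)²))) = 16*(17 + (-5 + 2*(-10 + 32²))) = 16*(17 + (-5 + 2*(-10 + 1024))) = 16*(17 + (-5 + 2*1014)) = 16*(17 + (-5 + 2028)) = 16*(17 + 2023) = 16*2040 = 32640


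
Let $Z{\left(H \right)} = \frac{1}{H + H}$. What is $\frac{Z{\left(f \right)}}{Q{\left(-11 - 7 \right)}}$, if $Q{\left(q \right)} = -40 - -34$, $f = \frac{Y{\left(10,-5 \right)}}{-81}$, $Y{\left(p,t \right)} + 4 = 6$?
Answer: $\frac{27}{8} \approx 3.375$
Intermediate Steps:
$Y{\left(p,t \right)} = 2$ ($Y{\left(p,t \right)} = -4 + 6 = 2$)
$f = - \frac{2}{81}$ ($f = \frac{2}{-81} = 2 \left(- \frac{1}{81}\right) = - \frac{2}{81} \approx -0.024691$)
$Q{\left(q \right)} = -6$ ($Q{\left(q \right)} = -40 + 34 = -6$)
$Z{\left(H \right)} = \frac{1}{2 H}$
$\frac{Z{\left(f \right)}}{Q{\left(-11 - 7 \right)}} = \frac{\frac{1}{2} \frac{1}{- \frac{2}{81}}}{-6} = \frac{1}{2} \left(- \frac{81}{2}\right) \left(- \frac{1}{6}\right) = \left(- \frac{81}{4}\right) \left(- \frac{1}{6}\right) = \frac{27}{8}$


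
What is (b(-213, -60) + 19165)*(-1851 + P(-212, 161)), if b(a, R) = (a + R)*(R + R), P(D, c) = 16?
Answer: -95282375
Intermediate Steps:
b(a, R) = 2*R*(R + a) (b(a, R) = (R + a)*(2*R) = 2*R*(R + a))
(b(-213, -60) + 19165)*(-1851 + P(-212, 161)) = (2*(-60)*(-60 - 213) + 19165)*(-1851 + 16) = (2*(-60)*(-273) + 19165)*(-1835) = (32760 + 19165)*(-1835) = 51925*(-1835) = -95282375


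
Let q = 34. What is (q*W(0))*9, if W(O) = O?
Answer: 0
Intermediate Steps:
(q*W(0))*9 = (34*0)*9 = 0*9 = 0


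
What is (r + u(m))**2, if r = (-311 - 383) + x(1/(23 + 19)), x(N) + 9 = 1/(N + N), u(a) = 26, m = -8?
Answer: 430336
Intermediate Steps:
x(N) = -9 + 1/(2*N) (x(N) = -9 + 1/(N + N) = -9 + 1/(2*N))
r = -682 (r = (-311 - 383) + (-9 + 1/(2*(1/(23 + 19)))) = -694 + (-9 + 1/(2*(1/42))) = -694 + (-9 + (1/2)*42) = -694 + (-9 + 21) = -694 + 12 = -682)
(r + u(m))**2 = (-682 + 26)**2 = (-656)**2 = 430336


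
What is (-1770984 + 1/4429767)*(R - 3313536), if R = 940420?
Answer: 18617205324156935332/4429767 ≈ 4.2028e+12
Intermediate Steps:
(-1770984 + 1/4429767)*(R - 3313536) = (-1770984 + 1/4429767)*(940420 - 3313536) = (-1770984 + 1/4429767)*(-2373116) = -7845046480727/4429767*(-2373116) = 18617205324156935332/4429767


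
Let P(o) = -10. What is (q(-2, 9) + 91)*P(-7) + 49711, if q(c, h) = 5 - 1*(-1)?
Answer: 48741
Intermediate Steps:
q(c, h) = 6 (q(c, h) = 5 + 1 = 6)
(q(-2, 9) + 91)*P(-7) + 49711 = (6 + 91)*(-10) + 49711 = 97*(-10) + 49711 = -970 + 49711 = 48741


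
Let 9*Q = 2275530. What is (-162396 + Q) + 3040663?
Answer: 9393311/3 ≈ 3.1311e+6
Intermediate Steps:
Q = 758510/3 (Q = (⅑)*2275530 = 758510/3 ≈ 2.5284e+5)
(-162396 + Q) + 3040663 = (-162396 + 758510/3) + 3040663 = 271322/3 + 3040663 = 9393311/3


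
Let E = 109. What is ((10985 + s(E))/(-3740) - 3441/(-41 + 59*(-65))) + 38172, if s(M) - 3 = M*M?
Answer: 123278677/3230 ≈ 38167.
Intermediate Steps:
s(M) = 3 + M² (s(M) = 3 + M*M = 3 + M²)
((10985 + s(E))/(-3740) - 3441/(-41 + 59*(-65))) + 38172 = ((10985 + (3 + 109²))/(-3740) - 3441/(-41 + 59*(-65))) + 38172 = ((10985 + (3 + 11881))*(-1/3740) - 3441/(-41 - 3835)) + 38172 = ((10985 + 11884)*(-1/3740) - 3441/(-3876)) + 38172 = (22869*(-1/3740) - 3441*(-1/3876)) + 38172 = (-2079/340 + 1147/1292) + 38172 = -16883/3230 + 38172 = 123278677/3230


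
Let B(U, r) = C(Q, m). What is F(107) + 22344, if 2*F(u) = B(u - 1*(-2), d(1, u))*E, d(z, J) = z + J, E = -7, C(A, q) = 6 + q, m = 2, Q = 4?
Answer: 22316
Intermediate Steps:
d(z, J) = J + z
B(U, r) = 8 (B(U, r) = 6 + 2 = 8)
F(u) = -28 (F(u) = (8*(-7))/2 = (½)*(-56) = -28)
F(107) + 22344 = -28 + 22344 = 22316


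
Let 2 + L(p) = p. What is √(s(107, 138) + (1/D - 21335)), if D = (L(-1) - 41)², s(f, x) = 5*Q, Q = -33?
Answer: I*√41623999/44 ≈ 146.63*I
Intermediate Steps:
s(f, x) = -165 (s(f, x) = 5*(-33) = -165)
L(p) = -2 + p
D = 1936 (D = ((-2 - 1) - 41)² = (-3 - 41)² = (-44)² = 1936)
√(s(107, 138) + (1/D - 21335)) = √(-165 + (1/1936 - 21335)) = √(-165 - 41304559/1936) = √(-41623999/1936) = I*√41623999/44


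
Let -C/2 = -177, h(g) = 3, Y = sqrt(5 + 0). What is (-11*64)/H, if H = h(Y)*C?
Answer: -352/531 ≈ -0.66290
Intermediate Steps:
Y = sqrt(5) ≈ 2.2361
C = 354 (C = -2*(-177) = 354)
H = 1062 (H = 3*354 = 1062)
(-11*64)/H = -11*64/1062 = -704*1/1062 = -352/531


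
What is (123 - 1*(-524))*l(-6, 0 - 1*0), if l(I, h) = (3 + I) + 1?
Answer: -1294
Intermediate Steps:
l(I, h) = 4 + I
(123 - 1*(-524))*l(-6, 0 - 1*0) = (123 - 1*(-524))*(4 - 6) = (123 + 524)*(-2) = 647*(-2) = -1294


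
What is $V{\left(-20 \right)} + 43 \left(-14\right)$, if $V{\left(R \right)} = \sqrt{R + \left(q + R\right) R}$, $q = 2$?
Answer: $-602 + 2 \sqrt{85} \approx -583.56$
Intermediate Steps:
$V{\left(R \right)} = \sqrt{R + R \left(2 + R\right)}$ ($V{\left(R \right)} = \sqrt{R + \left(2 + R\right) R} = \sqrt{R + R \left(2 + R\right)}$)
$V{\left(-20 \right)} + 43 \left(-14\right) = \sqrt{- 20 \left(3 - 20\right)} + 43 \left(-14\right) = \sqrt{\left(-20\right) \left(-17\right)} - 602 = \sqrt{340} - 602 = 2 \sqrt{85} - 602 = -602 + 2 \sqrt{85}$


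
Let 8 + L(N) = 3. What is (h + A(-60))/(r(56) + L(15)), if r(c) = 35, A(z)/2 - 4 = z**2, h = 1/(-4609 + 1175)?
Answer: 8250757/34340 ≈ 240.27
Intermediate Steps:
h = -1/3434 (h = 1/(-3434) = -1/3434 ≈ -0.00029121)
A(z) = 8 + 2*z**2
L(N) = -5 (L(N) = -8 + 3 = -5)
(h + A(-60))/(r(56) + L(15)) = (-1/3434 + (8 + 2*(-60)**2))/(35 - 5) = (-1/3434 + (8 + 2*3600))/30 = (-1/3434 + (8 + 7200))*(1/30) = (-1/3434 + 7208)*(1/30) = (24752271/3434)*(1/30) = 8250757/34340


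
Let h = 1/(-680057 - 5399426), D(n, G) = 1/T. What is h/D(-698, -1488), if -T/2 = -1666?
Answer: -3332/6079483 ≈ -0.00054807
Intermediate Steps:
T = 3332 (T = -2*(-1666) = 3332)
D(n, G) = 1/3332
h = -1/6079483 (h = 1/(-6079483) = -1/6079483 ≈ -1.6449e-7)
h/D(-698, -1488) = -1/(6079483*1/3332) = -1/6079483*3332 = -3332/6079483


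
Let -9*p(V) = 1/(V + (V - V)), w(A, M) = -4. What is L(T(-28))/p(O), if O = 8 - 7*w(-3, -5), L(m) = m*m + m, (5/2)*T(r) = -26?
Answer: -791856/25 ≈ -31674.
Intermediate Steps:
T(r) = -52/5 (T(r) = (⅖)*(-26) = -52/5)
L(m) = m + m² (L(m) = m² + m = m + m²)
O = 36 (O = 8 - 7*(-4) = 8 + 28 = 36)
p(V) = -1/(9*V) (p(V) = -1/(9*(V + (V - V))) = -1/(9*(V + 0)) = -1/(9*V))
L(T(-28))/p(O) = (-52*(1 - 52/5)/5)/((-⅑/36)) = (-52/5*(-47/5))/((-⅑*1/36)) = 2444/(25*(-1/324)) = (2444/25)*(-324) = -791856/25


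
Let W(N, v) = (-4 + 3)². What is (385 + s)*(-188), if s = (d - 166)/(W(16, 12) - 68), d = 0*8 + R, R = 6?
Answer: -4879540/67 ≈ -72829.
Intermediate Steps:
W(N, v) = 1 (W(N, v) = (-1)² = 1)
d = 6 (d = 0*8 + 6 = 0 + 6 = 6)
s = 160/67 (s = (6 - 166)/(1 - 68) = -160/(-67) = -160*(-1/67) = 160/67 ≈ 2.3881)
(385 + s)*(-188) = (385 + 160/67)*(-188) = (25955/67)*(-188) = -4879540/67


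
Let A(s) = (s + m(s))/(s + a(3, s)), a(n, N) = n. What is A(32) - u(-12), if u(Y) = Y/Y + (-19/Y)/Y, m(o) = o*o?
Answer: 147689/5040 ≈ 29.303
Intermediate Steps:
m(o) = o**2
u(Y) = 1 - 19/Y**2
A(s) = (s + s**2)/(3 + s) (A(s) = (s + s**2)/(s + 3) = (s + s**2)/(3 + s))
A(32) - u(-12) = 32*(1 + 32)/(3 + 32) - (1 - 19/(-12)**2) = 32*33/35 - (1 - 19*1/144) = 32*(1/35)*33 - (1 - 19/144) = 1056/35 - 1*125/144 = 1056/35 - 125/144 = 147689/5040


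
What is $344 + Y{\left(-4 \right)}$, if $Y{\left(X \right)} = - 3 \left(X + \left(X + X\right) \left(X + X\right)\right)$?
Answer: $164$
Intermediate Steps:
$Y{\left(X \right)} = - 12 X^{2} - 3 X$ ($Y{\left(X \right)} = - 3 \left(X + 2 X 2 X\right) = - 3 \left(X + 4 X^{2}\right) = - 12 X^{2} - 3 X$)
$344 + Y{\left(-4 \right)} = 344 - - 12 \left(1 + 4 \left(-4\right)\right) = 344 - - 12 \left(1 - 16\right) = 344 - \left(-12\right) \left(-15\right) = 344 - 180 = 164$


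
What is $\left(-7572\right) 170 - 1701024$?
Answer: $-2988264$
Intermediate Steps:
$\left(-7572\right) 170 - 1701024 = -1287240 - 1701024 = -2988264$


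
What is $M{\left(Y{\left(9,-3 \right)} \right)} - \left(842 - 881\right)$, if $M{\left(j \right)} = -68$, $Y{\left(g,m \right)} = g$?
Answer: $-29$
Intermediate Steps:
$M{\left(Y{\left(9,-3 \right)} \right)} - \left(842 - 881\right) = -68 - \left(842 - 881\right) = -68 - -39 = -68 + 39 = -29$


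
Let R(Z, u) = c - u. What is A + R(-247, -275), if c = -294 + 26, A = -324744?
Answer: -324737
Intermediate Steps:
c = -268
R(Z, u) = -268 - u
A + R(-247, -275) = -324744 + (-268 - 1*(-275)) = -324744 + (-268 + 275) = -324744 + 7 = -324737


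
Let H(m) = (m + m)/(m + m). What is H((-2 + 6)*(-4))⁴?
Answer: 1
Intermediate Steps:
H(m) = 1 (H(m) = (2*m)/((2*m)) = (2*m)*(1/(2*m)) = 1)
H((-2 + 6)*(-4))⁴ = 1⁴ = 1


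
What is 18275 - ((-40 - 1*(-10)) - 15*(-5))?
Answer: 18230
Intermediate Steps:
18275 - ((-40 - 1*(-10)) - 15*(-5)) = 18275 - ((-40 + 10) + 75) = 18275 - (-30 + 75) = 18275 - 1*45 = 18275 - 45 = 18230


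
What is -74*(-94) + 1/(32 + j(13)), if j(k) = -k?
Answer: 132165/19 ≈ 6956.1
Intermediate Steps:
-74*(-94) + 1/(32 + j(13)) = -74*(-94) + 1/(32 - 1*13) = 6956 + 1/(32 - 13) = 6956 + 1/19 = 132165/19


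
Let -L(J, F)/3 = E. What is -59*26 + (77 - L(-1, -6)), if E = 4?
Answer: -1445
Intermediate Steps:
L(J, F) = -12 (L(J, F) = -3*4 = -12)
-59*26 + (77 - L(-1, -6)) = -59*26 + (77 - 1*(-12)) = -1534 + (77 + 12) = -1534 + 89 = -1445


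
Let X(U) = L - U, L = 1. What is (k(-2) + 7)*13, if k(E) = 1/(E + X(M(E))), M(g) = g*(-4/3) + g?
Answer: 416/5 ≈ 83.200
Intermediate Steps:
M(g) = -g/3 (M(g) = g*(-4*1/3) + g = g*(-4/3) + g = -4*g/3 + g = -g/3)
X(U) = 1 - U
k(E) = 1/(1 + 4*E/3) (k(E) = 1/(E + (1 - (-1)*E/3)) = 1/(E + (1 + E/3)) = 1/(1 + 4*E/3))
(k(-2) + 7)*13 = (3/(3 + 4*(-2)) + 7)*13 = (3/(3 - 8) + 7)*13 = (3/(-5) + 7)*13 = (3*(-1/5) + 7)*13 = (-3/5 + 7)*13 = (32/5)*13 = 416/5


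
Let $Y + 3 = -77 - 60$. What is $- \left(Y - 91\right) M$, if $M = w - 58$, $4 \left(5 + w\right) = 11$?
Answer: $- \frac{55671}{4} \approx -13918.0$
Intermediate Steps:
$Y = -140$ ($Y = -3 - 137 = -140$)
$w = - \frac{9}{4}$ ($w = -5 + \frac{1}{4} \cdot 11 = -5 + \frac{11}{4} = - \frac{9}{4} \approx -2.25$)
$M = - \frac{241}{4}$ ($M = - \frac{9}{4} - 58 = - \frac{241}{4} \approx -60.25$)
$- \left(Y - 91\right) M = - \frac{\left(-140 - 91\right) \left(-241\right)}{4} = - \frac{\left(-231\right) \left(-241\right)}{4} = \left(-1\right) \frac{55671}{4} = - \frac{55671}{4}$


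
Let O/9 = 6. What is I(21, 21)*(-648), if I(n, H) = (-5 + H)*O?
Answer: -559872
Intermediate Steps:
O = 54 (O = 9*6 = 54)
I(n, H) = -270 + 54*H (I(n, H) = (-5 + H)*54 = -270 + 54*H)
I(21, 21)*(-648) = (-270 + 54*21)*(-648) = (-270 + 1134)*(-648) = 864*(-648) = -559872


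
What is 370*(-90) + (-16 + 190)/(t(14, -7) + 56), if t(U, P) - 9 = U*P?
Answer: -366358/11 ≈ -33305.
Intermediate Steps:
t(U, P) = 9 + P*U (t(U, P) = 9 + U*P = 9 + P*U)
370*(-90) + (-16 + 190)/(t(14, -7) + 56) = 370*(-90) + (-16 + 190)/((9 - 7*14) + 56) = -33300 + 174/((9 - 98) + 56) = -33300 + 174/(-89 + 56) = -33300 + 174/(-33) = -33300 + 174*(-1/33) = -33300 - 58/11 = -366358/11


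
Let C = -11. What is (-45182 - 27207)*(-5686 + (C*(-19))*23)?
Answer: 63629931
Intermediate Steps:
(-45182 - 27207)*(-5686 + (C*(-19))*23) = (-45182 - 27207)*(-5686 - 11*(-19)*23) = -72389*(-5686 + 209*23) = -72389*(-5686 + 4807) = -72389*(-879) = 63629931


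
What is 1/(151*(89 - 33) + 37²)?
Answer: 1/9825 ≈ 0.00010178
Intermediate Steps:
1/(151*(89 - 33) + 37²) = 1/(151*56 + 1369) = 1/(8456 + 1369) = 1/9825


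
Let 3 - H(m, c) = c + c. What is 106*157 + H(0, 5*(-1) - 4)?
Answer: 16663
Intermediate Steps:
H(m, c) = 3 - 2*c (H(m, c) = 3 - (c + c) = 3 - 2*c)
106*157 + H(0, 5*(-1) - 4) = 106*157 + (3 - 2*(5*(-1) - 4)) = 16642 + (3 - 2*(-5 - 4)) = 16642 + (3 - 2*(-9)) = 16642 + (3 + 18) = 16642 + 21 = 16663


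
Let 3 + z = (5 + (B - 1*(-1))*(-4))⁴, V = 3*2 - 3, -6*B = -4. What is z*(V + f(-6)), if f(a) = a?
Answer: -382/27 ≈ -14.148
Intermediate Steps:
B = ⅔ (B = -⅙*(-4) = ⅔ ≈ 0.66667)
V = 3 (V = 6 - 3 = 3)
z = 382/81 (z = -3 + (5 + (⅔ - 1*(-1))*(-4))⁴ = -3 + (5 + (⅔ + 1)*(-4))⁴ = -3 + (5 + (5/3)*(-4))⁴ = -3 + (5 - 20/3)⁴ = -3 + (-5/3)⁴ = -3 + 625/81 = 382/81 ≈ 4.7160)
z*(V + f(-6)) = 382*(3 - 6)/81 = (382/81)*(-3) = -382/27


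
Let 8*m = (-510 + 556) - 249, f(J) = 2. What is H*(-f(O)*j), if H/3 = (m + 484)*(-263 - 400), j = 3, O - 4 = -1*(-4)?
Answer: 21892923/4 ≈ 5.4732e+6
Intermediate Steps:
O = 8 (O = 4 - 1*(-4) = 4 + 4 = 8)
m = -203/8 (m = ((-510 + 556) - 249)/8 = (46 - 249)/8 = (⅛)*(-203) = -203/8 ≈ -25.375)
H = -7297641/8 (H = 3*((-203/8 + 484)*(-263 - 400)) = 3*((3669/8)*(-663)) = 3*(-2432547/8) = -7297641/8 ≈ -9.1221e+5)
H*(-f(O)*j) = -(-7297641)*2*3/8 = -(-7297641)*6/8 = -7297641/8*(-6) = 21892923/4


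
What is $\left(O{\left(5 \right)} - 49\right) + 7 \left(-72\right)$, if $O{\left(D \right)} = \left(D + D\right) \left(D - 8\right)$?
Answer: $-583$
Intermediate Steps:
$O{\left(D \right)} = 2 D \left(-8 + D\right)$
$\left(O{\left(5 \right)} - 49\right) + 7 \left(-72\right) = \left(2 \cdot 5 \left(-8 + 5\right) - 49\right) + 7 \left(-72\right) = \left(2 \cdot 5 \left(-3\right) - 49\right) - 504 = \left(-30 - 49\right) - 504 = -79 - 504 = -583$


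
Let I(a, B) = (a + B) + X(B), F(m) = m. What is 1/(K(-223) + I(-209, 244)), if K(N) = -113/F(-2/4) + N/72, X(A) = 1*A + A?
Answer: 72/53705 ≈ 0.0013407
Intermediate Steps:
X(A) = 2*A (X(A) = A + A = 2*A)
I(a, B) = a + 3*B (I(a, B) = (a + B) + 2*B = (B + a) + 2*B = a + 3*B)
K(N) = 226 + N/72 (K(N) = -113/((-2/4)) + N/72 = -113/((-2*¼)) + N*(1/72) = -113/(-½) + N/72 = -113*(-2) + N/72 = 226 + N/72)
1/(K(-223) + I(-209, 244)) = 1/((226 + (1/72)*(-223)) + (-209 + 3*244)) = 1/((226 - 223/72) + (-209 + 732)) = 1/(16049/72 + 523) = 1/(53705/72) = 72/53705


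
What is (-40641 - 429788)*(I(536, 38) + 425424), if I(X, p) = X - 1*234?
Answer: -200273856454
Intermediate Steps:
I(X, p) = -234 + X (I(X, p) = X - 234 = -234 + X)
(-40641 - 429788)*(I(536, 38) + 425424) = (-40641 - 429788)*((-234 + 536) + 425424) = -470429*(302 + 425424) = -470429*425726 = -200273856454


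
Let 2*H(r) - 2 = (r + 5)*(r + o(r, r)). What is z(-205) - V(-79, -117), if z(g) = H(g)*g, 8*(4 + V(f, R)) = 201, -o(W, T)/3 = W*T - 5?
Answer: -20707461809/8 ≈ -2.5884e+9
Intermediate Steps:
o(W, T) = 15 - 3*T*W (o(W, T) = -3*(W*T - 5) = -3*(T*W - 5) = -3*(-5 + T*W) = 15 - 3*T*W)
V(f, R) = 169/8 (V(f, R) = -4 + (1/8)*201 = -4 + 201/8 = 169/8)
H(r) = 1 + (5 + r)*(15 + r - 3*r**2)/2 (H(r) = 1 + ((r + 5)*(r + (15 - 3*r*r)))/2 = 1 + ((5 + r)*(r + (15 - 3*r**2)))/2 = 1 + ((5 + r)*(15 + r - 3*r**2))/2 = 1 + (5 + r)*(15 + r - 3*r**2)/2)
z(g) = g*(77/2 - 7*g**2 + 10*g - 3*g**3/2) (z(g) = (77/2 - 7*g**2 + 10*g - 3*g**3/2)*g = g*(77/2 - 7*g**2 + 10*g - 3*g**3/2))
z(-205) - V(-79, -117) = (1/2)*(-205)*(77 - 14*(-205)**2 - 3*(-205)**3 + 20*(-205)) - 1*169/8 = (1/2)*(-205)*(77 - 14*42025 - 3*(-8615125) - 4100) - 169/8 = (1/2)*(-205)*(77 - 588350 + 25845375 - 4100) - 169/8 = (1/2)*(-205)*25253002 - 169/8 = -2588432705 - 169/8 = -20707461809/8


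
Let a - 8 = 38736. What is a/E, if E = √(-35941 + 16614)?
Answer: -38744*I*√19327/19327 ≈ -278.69*I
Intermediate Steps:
E = I*√19327 (E = √(-19327) = I*√19327 ≈ 139.02*I)
a = 38744 (a = 8 + 38736 = 38744)
a/E = 38744/((I*√19327)) = 38744*(-I*√19327/19327) = -38744*I*√19327/19327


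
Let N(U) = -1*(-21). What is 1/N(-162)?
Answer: 1/21 ≈ 0.047619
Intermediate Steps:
N(U) = 21
1/N(-162) = 1/21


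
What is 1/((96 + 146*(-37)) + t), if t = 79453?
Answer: 1/74147 ≈ 1.3487e-5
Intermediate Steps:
1/((96 + 146*(-37)) + t) = 1/((96 + 146*(-37)) + 79453) = 1/((96 - 5402) + 79453) = 1/(-5306 + 79453) = 1/74147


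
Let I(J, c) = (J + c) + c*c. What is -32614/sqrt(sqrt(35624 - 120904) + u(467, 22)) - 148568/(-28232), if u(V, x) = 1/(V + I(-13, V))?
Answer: 18571/3529 - 358754*sqrt(1810)/sqrt(1 + 876040*I*sqrt(5330)) ≈ -1344.3 + 1349.5*I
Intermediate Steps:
I(J, c) = J + c + c**2 (I(J, c) = (J + c) + c**2 = J + c + c**2)
u(V, x) = 1/(-13 + V**2 + 2*V) (u(V, x) = 1/(V + (-13 + V + V**2)) = 1/(-13 + V**2 + 2*V))
-32614/sqrt(sqrt(35624 - 120904) + u(467, 22)) - 148568/(-28232) = -32614/sqrt(sqrt(35624 - 120904) + 1/(-13 + 467**2 + 2*467)) - 148568/(-28232) = -32614/sqrt(sqrt(-85280) + 1/(-13 + 218089 + 934)) - 148568*(-1/28232) = -32614/sqrt(4*I*sqrt(5330) + 1/219010) + 18571/3529 = -32614/sqrt(1/219010 + 4*I*sqrt(5330)) + 18571/3529 = 18571/3529 - 32614/sqrt(1/219010 + 4*I*sqrt(5330))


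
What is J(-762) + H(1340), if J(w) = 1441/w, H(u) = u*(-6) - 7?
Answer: -6133255/762 ≈ -8048.9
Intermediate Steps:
H(u) = -7 - 6*u (H(u) = -6*u - 7 = -7 - 6*u)
J(-762) + H(1340) = 1441/(-762) + (-7 - 6*1340) = 1441*(-1/762) + (-7 - 8040) = -1441/762 - 8047 = -6133255/762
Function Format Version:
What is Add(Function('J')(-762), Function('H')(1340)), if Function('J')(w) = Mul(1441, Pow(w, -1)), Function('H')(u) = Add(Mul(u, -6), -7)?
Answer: Rational(-6133255, 762) ≈ -8048.9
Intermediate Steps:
Function('H')(u) = Add(-7, Mul(-6, u)) (Function('H')(u) = Add(Mul(-6, u), -7) = Add(-7, Mul(-6, u)))
Add(Function('J')(-762), Function('H')(1340)) = Add(Mul(1441, Pow(-762, -1)), Add(-7, Mul(-6, 1340))) = Add(Mul(1441, Rational(-1, 762)), Add(-7, -8040)) = Add(Rational(-1441, 762), -8047) = Rational(-6133255, 762)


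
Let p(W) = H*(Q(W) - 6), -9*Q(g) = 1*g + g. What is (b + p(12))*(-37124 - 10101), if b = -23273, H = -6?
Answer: 1096611725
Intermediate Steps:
Q(g) = -2*g/9 (Q(g) = -(1*g + g)/9 = -(g + g)/9 = -2*g/9)
p(W) = 36 + 4*W/3 (p(W) = -6*(-2*W/9 - 6) = -6*(-6 - 2*W/9) = 36 + 4*W/3)
(b + p(12))*(-37124 - 10101) = (-23273 + (36 + (4/3)*12))*(-37124 - 10101) = (-23273 + (36 + 16))*(-47225) = (-23273 + 52)*(-47225) = -23221*(-47225) = 1096611725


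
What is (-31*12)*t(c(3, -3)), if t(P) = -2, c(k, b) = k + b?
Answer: 744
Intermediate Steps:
c(k, b) = b + k
(-31*12)*t(c(3, -3)) = -31*12*(-2) = -372*(-2) = 744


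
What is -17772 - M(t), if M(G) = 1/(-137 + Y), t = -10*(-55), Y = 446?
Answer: -5491549/309 ≈ -17772.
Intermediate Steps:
t = 550
M(G) = 1/309 (M(G) = 1/(-137 + 446) = 1/309)
-17772 - M(t) = -17772 - 1*1/309 = -17772 - 1/309 = -5491549/309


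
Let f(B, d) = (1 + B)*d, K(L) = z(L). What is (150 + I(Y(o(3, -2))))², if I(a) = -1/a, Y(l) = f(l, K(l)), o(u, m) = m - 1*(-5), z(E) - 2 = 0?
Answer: 1437601/64 ≈ 22463.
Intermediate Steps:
z(E) = 2 (z(E) = 2 + 0 = 2)
K(L) = 2
o(u, m) = 5 + m (o(u, m) = m + 5 = 5 + m)
f(B, d) = d*(1 + B)
Y(l) = 2 + 2*l (Y(l) = 2*(1 + l) = 2 + 2*l)
(150 + I(Y(o(3, -2))))² = (150 - 1/(2 + 2*(5 - 2)))² = (150 - 1/(2 + 2*3))² = (150 - 1/(2 + 6))² = (150 - 1/8)² = (150 - 1*⅛)² = (150 - ⅛)² = (1199/8)² = 1437601/64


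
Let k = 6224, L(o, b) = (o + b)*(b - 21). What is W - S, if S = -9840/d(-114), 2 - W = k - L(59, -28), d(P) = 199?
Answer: -1530619/199 ≈ -7691.6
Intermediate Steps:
L(o, b) = (-21 + b)*(b + o) (L(o, b) = (b + o)*(-21 + b) = (-21 + b)*(b + o))
W = -7741 (W = 2 - (6224 - ((-28)² - 21*(-28) - 21*59 - 28*59)) = 2 - (6224 - (784 + 588 - 1239 - 1652)) = 2 - (6224 - 1*(-1519)) = 2 - (6224 + 1519) = 2 - 1*7743 = 2 - 7743 = -7741)
S = -9840/199 ≈ -49.447
W - S = -7741 - 1*(-9840/199) = -7741 + 9840/199 = -1530619/199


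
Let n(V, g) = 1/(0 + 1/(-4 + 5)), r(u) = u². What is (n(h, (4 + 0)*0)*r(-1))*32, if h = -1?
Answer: 32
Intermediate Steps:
n(V, g) = 1 (n(V, g) = 1/(0 + 1/1) = 1/(0 + 1) = 1/1 = 1)
(n(h, (4 + 0)*0)*r(-1))*32 = (1*(-1)²)*32 = (1*1)*32 = 1*32 = 32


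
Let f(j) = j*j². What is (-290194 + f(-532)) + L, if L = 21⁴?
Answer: -150664481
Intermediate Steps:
L = 194481
f(j) = j³
(-290194 + f(-532)) + L = (-290194 + (-532)³) + 194481 = (-290194 - 150568768) + 194481 = -150858962 + 194481 = -150664481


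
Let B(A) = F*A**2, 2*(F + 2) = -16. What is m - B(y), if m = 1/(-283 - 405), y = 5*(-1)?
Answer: 171999/688 ≈ 250.00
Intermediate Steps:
F = -10 (F = -2 + (1/2)*(-16) = -2 - 8 = -10)
y = -5
m = -1/688 (m = 1/(-688) = -1/688 ≈ -0.0014535)
B(A) = -10*A**2
m - B(y) = -1/688 - (-10)*(-5)**2 = -1/688 - (-10)*25 = -1/688 - 1*(-250) = -1/688 + 250 = 171999/688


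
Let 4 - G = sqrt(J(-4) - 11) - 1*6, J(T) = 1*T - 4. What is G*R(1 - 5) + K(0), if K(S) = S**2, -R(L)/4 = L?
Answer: 160 - 16*I*sqrt(19) ≈ 160.0 - 69.742*I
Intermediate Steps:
R(L) = -4*L
J(T) = -4 + T (J(T) = T - 4 = -4 + T)
G = 10 - I*sqrt(19) (G = 4 - (sqrt((-4 - 4) - 11) - 1*6) = 4 - (sqrt(-8 - 11) - 6) = 4 - (sqrt(-19) - 6) = 4 - (I*sqrt(19) - 6) = 4 - (-6 + I*sqrt(19)) = 4 + (6 - I*sqrt(19)) = 10 - I*sqrt(19) ≈ 10.0 - 4.3589*I)
G*R(1 - 5) + K(0) = (10 - I*sqrt(19))*(-4*(1 - 5)) + 0**2 = (10 - I*sqrt(19))*(-4*(-4)) + 0 = (10 - I*sqrt(19))*16 + 0 = (160 - 16*I*sqrt(19)) + 0 = 160 - 16*I*sqrt(19)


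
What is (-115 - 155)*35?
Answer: -9450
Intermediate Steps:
(-115 - 155)*35 = -270*35 = -9450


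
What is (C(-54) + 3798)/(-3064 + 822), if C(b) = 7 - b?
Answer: -3859/2242 ≈ -1.7212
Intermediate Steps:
(C(-54) + 3798)/(-3064 + 822) = ((7 - 1*(-54)) + 3798)/(-3064 + 822) = ((7 + 54) + 3798)/(-2242) = (61 + 3798)*(-1/2242) = 3859*(-1/2242) = -3859/2242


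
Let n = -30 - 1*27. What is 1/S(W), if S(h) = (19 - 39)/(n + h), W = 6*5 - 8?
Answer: 7/4 ≈ 1.7500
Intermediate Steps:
n = -57 (n = -30 - 27 = -57)
W = 22 (W = 30 - 8 = 22)
S(h) = -20/(-57 + h) (S(h) = (19 - 39)/(-57 + h) = -20/(-57 + h))
1/S(W) = 1/(-20/(-57 + 22)) = 1/(-20/(-35)) = 1/(-20*(-1/35)) = 1/(4/7) = 7/4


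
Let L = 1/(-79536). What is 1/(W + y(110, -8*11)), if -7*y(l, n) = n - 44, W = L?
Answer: 556752/10498745 ≈ 0.053030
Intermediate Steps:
L = -1/79536 ≈ -1.2573e-5
W = -1/79536 ≈ -1.2573e-5
y(l, n) = 44/7 - n/7 (y(l, n) = -(n - 44)/7 = -(-44 + n)/7 = 44/7 - n/7)
1/(W + y(110, -8*11)) = 1/(-1/79536 + (44/7 - (-8)*11/7)) = 1/(-1/79536 + (44/7 - 1/7*(-88))) = 1/(-1/79536 + (44/7 + 88/7)) = 1/(-1/79536 + 132/7) = 1/(10498745/556752) = 556752/10498745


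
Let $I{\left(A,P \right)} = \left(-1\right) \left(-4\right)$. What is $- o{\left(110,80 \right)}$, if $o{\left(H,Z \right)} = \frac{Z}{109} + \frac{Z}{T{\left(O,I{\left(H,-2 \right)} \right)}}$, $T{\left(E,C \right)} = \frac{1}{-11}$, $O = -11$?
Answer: $\frac{95840}{109} \approx 879.27$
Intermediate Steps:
$I{\left(A,P \right)} = 4$
$T{\left(E,C \right)} = - \frac{1}{11}$
$o{\left(H,Z \right)} = - \frac{1198 Z}{109}$ ($o{\left(H,Z \right)} = \frac{Z}{109} + \frac{Z}{- \frac{1}{11}} = Z \frac{1}{109} + Z \left(-11\right) = \frac{Z}{109} - 11 Z = - \frac{1198 Z}{109}$)
$- o{\left(110,80 \right)} = - \frac{\left(-1198\right) 80}{109} = \left(-1\right) \left(- \frac{95840}{109}\right) = \frac{95840}{109}$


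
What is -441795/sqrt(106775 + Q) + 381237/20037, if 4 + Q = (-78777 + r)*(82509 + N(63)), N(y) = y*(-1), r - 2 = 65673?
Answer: 127079/6679 + 441795*I*sqrt(1080100721)/1080100721 ≈ 19.027 + 13.443*I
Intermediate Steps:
r = 65675 (r = 2 + 65673 = 65675)
N(y) = -y
Q = -1080207496 (Q = -4 + (-78777 + 65675)*(82509 - 1*63) = -4 - 13102*(82509 - 63) = -4 - 13102*82446 = -4 - 1080207492 = -1080207496)
-441795/sqrt(106775 + Q) + 381237/20037 = -441795/sqrt(106775 - 1080207496) + 381237/20037 = -441795*(-I*sqrt(1080100721)/1080100721) + 381237*(1/20037) = -441795*(-I*sqrt(1080100721)/1080100721) + 127079/6679 = -(-441795)*I*sqrt(1080100721)/1080100721 + 127079/6679 = 441795*I*sqrt(1080100721)/1080100721 + 127079/6679 = 127079/6679 + 441795*I*sqrt(1080100721)/1080100721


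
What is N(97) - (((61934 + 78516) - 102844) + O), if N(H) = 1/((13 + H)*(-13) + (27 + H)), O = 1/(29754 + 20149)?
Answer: -2450907847917/65173318 ≈ -37606.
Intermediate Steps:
O = 1/49903 ≈ 2.0039e-5
N(H) = 1/(-142 - 12*H) (N(H) = 1/((-169 - 13*H) + (27 + H)) = 1/(-142 - 12*H))
N(97) - (((61934 + 78516) - 102844) + O) = -1/(142 + 12*97) - (((61934 + 78516) - 102844) + 1/49903) = -1/(142 + 1164) - ((140450 - 102844) + 1/49903) = -1/1306 - (37606 + 1/49903) = -1*1/1306 - 1*1876652219/49903 = -1/1306 - 1876652219/49903 = -2450907847917/65173318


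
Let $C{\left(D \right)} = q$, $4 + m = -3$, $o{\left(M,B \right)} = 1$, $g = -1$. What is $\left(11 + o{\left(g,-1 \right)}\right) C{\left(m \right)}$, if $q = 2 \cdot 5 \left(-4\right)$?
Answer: $-480$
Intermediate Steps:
$q = -40$ ($q = 10 \left(-4\right) = -40$)
$m = -7$ ($m = -4 - 3 = -7$)
$C{\left(D \right)} = -40$
$\left(11 + o{\left(g,-1 \right)}\right) C{\left(m \right)} = \left(11 + 1\right) \left(-40\right) = 12 \left(-40\right) = -480$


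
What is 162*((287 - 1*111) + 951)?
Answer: 182574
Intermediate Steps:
162*((287 - 1*111) + 951) = 162*((287 - 111) + 951) = 162*(176 + 951) = 162*1127 = 182574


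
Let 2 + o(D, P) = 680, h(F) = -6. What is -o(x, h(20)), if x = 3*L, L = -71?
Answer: -678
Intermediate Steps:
x = -213 (x = 3*(-71) = -213)
o(D, P) = 678 (o(D, P) = -2 + 680 = 678)
-o(x, h(20)) = -1*678 = -678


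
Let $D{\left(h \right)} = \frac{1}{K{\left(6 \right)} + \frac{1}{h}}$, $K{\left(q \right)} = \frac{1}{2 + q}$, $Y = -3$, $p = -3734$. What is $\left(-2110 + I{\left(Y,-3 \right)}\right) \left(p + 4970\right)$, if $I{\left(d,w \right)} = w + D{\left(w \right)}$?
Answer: $- \frac{13088004}{5} \approx -2.6176 \cdot 10^{6}$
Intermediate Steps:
$D{\left(h \right)} = \frac{1}{\frac{1}{8} + \frac{1}{h}}$ ($D{\left(h \right)} = \frac{1}{\frac{1}{2 + 6} + \frac{1}{h}} = \frac{1}{\frac{1}{8} + \frac{1}{h}}$)
$I{\left(d,w \right)} = w + \frac{8 w}{8 + w}$
$\left(-2110 + I{\left(Y,-3 \right)}\right) \left(p + 4970\right) = \left(-2110 - \frac{3 \left(16 - 3\right)}{8 - 3}\right) \left(-3734 + 4970\right) = \left(-2110 - 3 \cdot \frac{1}{5} \cdot 13\right) 1236 = \left(-2110 - \frac{3}{5} \cdot 13\right) 1236 = \left(-2110 - \frac{39}{5}\right) 1236 = \left(- \frac{10589}{5}\right) 1236 = - \frac{13088004}{5}$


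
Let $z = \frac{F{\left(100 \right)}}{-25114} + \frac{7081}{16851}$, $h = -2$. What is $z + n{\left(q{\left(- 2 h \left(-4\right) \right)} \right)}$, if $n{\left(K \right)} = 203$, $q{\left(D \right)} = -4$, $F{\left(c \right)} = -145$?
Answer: $\frac{2968588499}{14592966} \approx 203.43$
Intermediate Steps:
$z = \frac{6216401}{14592966}$ ($z = - \frac{145}{-25114} + \frac{7081}{16851} = \left(-145\right) \left(- \frac{1}{25114}\right) + 7081 \cdot \frac{1}{16851} = \frac{5}{866} + \frac{7081}{16851} = \frac{6216401}{14592966} \approx 0.42599$)
$z + n{\left(q{\left(- 2 h \left(-4\right) \right)} \right)} = \frac{6216401}{14592966} + 203 = \frac{2968588499}{14592966}$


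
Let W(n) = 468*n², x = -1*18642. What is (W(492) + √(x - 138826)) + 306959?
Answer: 113592911 + 2*I*√39367 ≈ 1.1359e+8 + 396.82*I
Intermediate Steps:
x = -18642
(W(492) + √(x - 138826)) + 306959 = (468*492² + √(-18642 - 138826)) + 306959 = (468*242064 + √(-157468)) + 306959 = (113285952 + 2*I*√39367) + 306959 = 113592911 + 2*I*√39367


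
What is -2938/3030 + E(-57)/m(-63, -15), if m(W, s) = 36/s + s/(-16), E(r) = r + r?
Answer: 1516103/19695 ≈ 76.979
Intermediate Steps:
E(r) = 2*r
m(W, s) = 36/s - s/16 (m(W, s) = 36/s + s*(-1/16) = 36/s - s/16)
-2938/3030 + E(-57)/m(-63, -15) = -2938/3030 + (2*(-57))/(36/(-15) - 1/16*(-15)) = -2938*1/3030 - 114/(36*(-1/15) + 15/16) = -1469/1515 - 114/(-12/5 + 15/16) = -1469/1515 - 114/(-117/80) = -1469/1515 - 114*(-80/117) = -1469/1515 + 3040/39 = 1516103/19695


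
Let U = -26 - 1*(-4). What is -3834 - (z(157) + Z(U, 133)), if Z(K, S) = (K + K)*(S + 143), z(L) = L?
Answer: 8153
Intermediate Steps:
U = -22 (U = -26 + 4 = -22)
Z(K, S) = 2*K*(143 + S) (Z(K, S) = (2*K)*(143 + S) = 2*K*(143 + S))
-3834 - (z(157) + Z(U, 133)) = -3834 - (157 + 2*(-22)*(143 + 133)) = -3834 - (157 + 2*(-22)*276) = -3834 - (157 - 12144) = -3834 - 1*(-11987) = -3834 + 11987 = 8153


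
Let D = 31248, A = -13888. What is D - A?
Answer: 45136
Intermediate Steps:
D - A = 31248 - 1*(-13888) = 31248 + 13888 = 45136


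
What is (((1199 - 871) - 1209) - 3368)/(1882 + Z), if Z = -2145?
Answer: 4249/263 ≈ 16.156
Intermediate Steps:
(((1199 - 871) - 1209) - 3368)/(1882 + Z) = (((1199 - 871) - 1209) - 3368)/(1882 - 2145) = ((328 - 1209) - 3368)/(-263) = (-881 - 3368)*(-1/263) = -4249*(-1/263) = 4249/263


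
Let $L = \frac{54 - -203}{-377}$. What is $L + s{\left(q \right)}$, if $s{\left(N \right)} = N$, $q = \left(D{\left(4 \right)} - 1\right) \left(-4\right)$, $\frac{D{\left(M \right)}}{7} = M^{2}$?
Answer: $- \frac{167645}{377} \approx -444.68$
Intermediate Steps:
$D{\left(M \right)} = 7 M^{2}$
$q = -444$ ($q = \left(7 \cdot 4^{2} - 1\right) \left(-4\right) = \left(7 \cdot 16 - 1\right) \left(-4\right) = \left(112 - 1\right) \left(-4\right) = 111 \left(-4\right) = -444$)
$L = - \frac{257}{377}$ ($L = \left(54 + 203\right) \left(- \frac{1}{377}\right) = 257 \left(- \frac{1}{377}\right) = - \frac{257}{377} \approx -0.6817$)
$L + s{\left(q \right)} = - \frac{257}{377} - 444 = - \frac{167645}{377}$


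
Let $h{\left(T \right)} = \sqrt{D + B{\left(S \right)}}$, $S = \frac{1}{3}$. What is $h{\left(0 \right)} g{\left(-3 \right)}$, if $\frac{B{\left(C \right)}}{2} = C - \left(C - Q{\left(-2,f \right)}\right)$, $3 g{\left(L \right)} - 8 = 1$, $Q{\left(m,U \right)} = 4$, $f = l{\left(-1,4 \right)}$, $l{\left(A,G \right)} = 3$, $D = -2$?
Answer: $3 \sqrt{6} \approx 7.3485$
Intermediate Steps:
$f = 3$
$g{\left(L \right)} = 3$ ($g{\left(L \right)} = \frac{8}{3} + \frac{1}{3} \cdot 1 = \frac{8}{3} + \frac{1}{3} = 3$)
$S = \frac{1}{3} \approx 0.33333$
$B{\left(C \right)} = 8$ ($B{\left(C \right)} = 2 \left(C - \left(-4 + C\right)\right) = 2 \cdot 4 = 8$)
$h{\left(T \right)} = \sqrt{6}$ ($h{\left(T \right)} = \sqrt{-2 + 8} = \sqrt{6}$)
$h{\left(0 \right)} g{\left(-3 \right)} = \sqrt{6} \cdot 3 = 3 \sqrt{6}$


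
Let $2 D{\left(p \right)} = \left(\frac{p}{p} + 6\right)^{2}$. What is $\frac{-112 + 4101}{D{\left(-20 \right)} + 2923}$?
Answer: $\frac{7978}{5895} \approx 1.3533$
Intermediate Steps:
$D{\left(p \right)} = \frac{49}{2}$ ($D{\left(p \right)} = \frac{\left(\frac{p}{p} + 6\right)^{2}}{2} = \frac{\left(1 + 6\right)^{2}}{2} = \frac{7^{2}}{2} = \frac{1}{2} \cdot 49 = \frac{49}{2}$)
$\frac{-112 + 4101}{D{\left(-20 \right)} + 2923} = \frac{-112 + 4101}{\frac{49}{2} + 2923} = \frac{3989}{\frac{5895}{2}} = 3989 \cdot \frac{2}{5895} = \frac{7978}{5895}$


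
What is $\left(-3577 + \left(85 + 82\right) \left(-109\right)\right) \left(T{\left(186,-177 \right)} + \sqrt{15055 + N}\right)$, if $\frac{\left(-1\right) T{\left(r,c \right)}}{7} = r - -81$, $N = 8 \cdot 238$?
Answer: $40706820 - 21780 \sqrt{16959} \approx 3.787 \cdot 10^{7}$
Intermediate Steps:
$N = 1904$
$T{\left(r,c \right)} = -567 - 7 r$ ($T{\left(r,c \right)} = - 7 \left(r - -81\right) = - 7 \left(r + 81\right) = - 7 \left(81 + r\right) = -567 - 7 r$)
$\left(-3577 + \left(85 + 82\right) \left(-109\right)\right) \left(T{\left(186,-177 \right)} + \sqrt{15055 + N}\right) = \left(-3577 + \left(85 + 82\right) \left(-109\right)\right) \left(\left(-567 - 1302\right) + \sqrt{15055 + 1904}\right) = \left(-3577 + 167 \left(-109\right)\right) \left(\left(-567 - 1302\right) + \sqrt{16959}\right) = \left(-3577 - 18203\right) \left(-1869 + \sqrt{16959}\right) = - 21780 \left(-1869 + \sqrt{16959}\right) = 40706820 - 21780 \sqrt{16959}$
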